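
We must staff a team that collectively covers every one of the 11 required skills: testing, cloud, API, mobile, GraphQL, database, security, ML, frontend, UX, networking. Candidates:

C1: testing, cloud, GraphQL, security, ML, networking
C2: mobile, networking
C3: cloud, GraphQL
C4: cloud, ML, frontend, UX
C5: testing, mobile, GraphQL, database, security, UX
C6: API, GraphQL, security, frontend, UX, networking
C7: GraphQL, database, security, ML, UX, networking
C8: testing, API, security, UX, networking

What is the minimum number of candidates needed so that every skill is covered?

3

C1, C5, C6 together cover {testing, cloud, API, mobile, GraphQL, database, security, ML, frontend, UX, networking} — every skill.
No 2 of the 8 candidates cover everything (all 28 pairs fall short), so 3 is minimum.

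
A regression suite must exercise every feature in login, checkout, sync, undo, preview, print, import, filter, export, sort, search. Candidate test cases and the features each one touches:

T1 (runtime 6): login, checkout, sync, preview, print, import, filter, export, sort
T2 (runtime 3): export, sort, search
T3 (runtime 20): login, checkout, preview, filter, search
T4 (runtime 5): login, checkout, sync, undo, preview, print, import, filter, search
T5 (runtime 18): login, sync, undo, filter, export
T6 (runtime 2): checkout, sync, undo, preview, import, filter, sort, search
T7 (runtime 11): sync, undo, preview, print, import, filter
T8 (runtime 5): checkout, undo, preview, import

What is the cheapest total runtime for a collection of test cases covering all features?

8

T1, T6 cover every feature at runtime 6 + 2 = 8.
Any cover uses at least 2 test cases; among all covering selections none totals below 8.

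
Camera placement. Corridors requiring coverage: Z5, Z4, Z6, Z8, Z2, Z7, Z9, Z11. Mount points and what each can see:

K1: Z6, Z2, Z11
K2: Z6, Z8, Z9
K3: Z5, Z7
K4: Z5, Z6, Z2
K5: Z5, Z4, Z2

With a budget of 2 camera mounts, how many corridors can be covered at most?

Choosing K2, K5 covers {Z5, Z4, Z6, Z8, Z2, Z9} — 6 corridors.
No choice of 2 camera mounts does better; here Z7, Z11 are left uncovered.

6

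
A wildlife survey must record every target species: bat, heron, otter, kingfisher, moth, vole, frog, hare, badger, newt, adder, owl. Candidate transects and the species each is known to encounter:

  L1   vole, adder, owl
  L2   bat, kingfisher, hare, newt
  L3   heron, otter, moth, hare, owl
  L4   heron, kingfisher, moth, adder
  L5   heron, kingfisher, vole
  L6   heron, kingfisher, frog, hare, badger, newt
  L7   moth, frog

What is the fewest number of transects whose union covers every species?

4

L1, L2, L3, L6 together cover {bat, heron, otter, kingfisher, moth, vole, frog, hare, badger, newt, adder, owl} — every species.
No 3 of the 7 transects cover everything (all 35 triples fall short), so 4 is minimum.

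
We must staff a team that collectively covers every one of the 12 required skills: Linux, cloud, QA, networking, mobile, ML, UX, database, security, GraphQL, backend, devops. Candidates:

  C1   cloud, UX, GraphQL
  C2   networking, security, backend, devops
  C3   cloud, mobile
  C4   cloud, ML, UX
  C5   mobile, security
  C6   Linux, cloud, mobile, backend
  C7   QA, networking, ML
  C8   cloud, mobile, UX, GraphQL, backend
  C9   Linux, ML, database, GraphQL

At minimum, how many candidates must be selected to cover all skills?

C2, C7, C8, C9 together cover {Linux, cloud, QA, networking, mobile, ML, UX, database, security, GraphQL, backend, devops} — every skill.
No 3 of the 9 candidates cover everything (all 84 triples fall short), so 4 is minimum.

4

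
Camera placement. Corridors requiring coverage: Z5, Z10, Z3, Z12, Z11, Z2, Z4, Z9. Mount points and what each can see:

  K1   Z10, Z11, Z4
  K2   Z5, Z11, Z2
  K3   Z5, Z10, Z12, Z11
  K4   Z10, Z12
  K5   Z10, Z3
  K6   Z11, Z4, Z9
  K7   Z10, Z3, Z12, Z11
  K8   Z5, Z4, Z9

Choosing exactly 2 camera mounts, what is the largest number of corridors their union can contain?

7

Choosing K7, K8 covers {Z5, Z10, Z3, Z12, Z11, Z4, Z9} — 7 corridors.
No choice of 2 camera mounts does better; here Z2 is left uncovered.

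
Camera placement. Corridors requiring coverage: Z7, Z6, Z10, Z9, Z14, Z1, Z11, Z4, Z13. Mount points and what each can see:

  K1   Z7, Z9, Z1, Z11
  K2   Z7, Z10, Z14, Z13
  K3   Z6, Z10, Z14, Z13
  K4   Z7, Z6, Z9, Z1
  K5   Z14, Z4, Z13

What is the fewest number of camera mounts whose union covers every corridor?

3

K1, K3, K5 together cover {Z7, Z6, Z10, Z9, Z14, Z1, Z11, Z4, Z13} — every corridor.
No 2 of the 5 camera mounts cover everything (all 10 pairs fall short), so 3 is minimum.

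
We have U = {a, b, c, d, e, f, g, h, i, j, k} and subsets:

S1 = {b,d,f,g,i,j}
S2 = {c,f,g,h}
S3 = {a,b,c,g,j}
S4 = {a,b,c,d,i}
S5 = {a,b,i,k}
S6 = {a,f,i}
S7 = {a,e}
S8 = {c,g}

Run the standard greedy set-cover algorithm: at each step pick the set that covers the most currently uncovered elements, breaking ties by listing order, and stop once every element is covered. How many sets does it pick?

Pick 1: S1 covers 6 new elements (b, d, f, g, i, j).
Pick 2: S2 covers 2 new elements (c, h).
Pick 3: S5 covers 2 new elements (a, k).
Pick 4: S7 covers 1 new elements (e).
Greedy uses 4 sets.

4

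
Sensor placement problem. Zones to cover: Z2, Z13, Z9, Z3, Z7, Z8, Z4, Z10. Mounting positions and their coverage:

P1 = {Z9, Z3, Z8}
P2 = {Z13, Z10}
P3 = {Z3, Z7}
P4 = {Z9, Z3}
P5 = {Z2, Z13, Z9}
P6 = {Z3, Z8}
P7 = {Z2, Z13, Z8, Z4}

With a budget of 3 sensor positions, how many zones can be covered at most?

Choosing P1, P2, P7 covers {Z2, Z13, Z9, Z3, Z8, Z4, Z10} — 7 zones.
No choice of 3 sensor positions does better; here Z7 is left uncovered.

7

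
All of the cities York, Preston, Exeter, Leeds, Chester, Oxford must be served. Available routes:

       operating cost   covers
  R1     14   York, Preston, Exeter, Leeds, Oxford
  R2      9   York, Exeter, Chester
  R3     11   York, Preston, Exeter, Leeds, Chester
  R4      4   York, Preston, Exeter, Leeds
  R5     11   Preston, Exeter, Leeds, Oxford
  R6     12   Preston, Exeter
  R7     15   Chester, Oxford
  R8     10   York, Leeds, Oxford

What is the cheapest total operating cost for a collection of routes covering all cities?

R4, R7 cover every city at operating cost 4 + 15 = 19.
Any cover uses at least 2 routes; among all covering selections none totals below 19.

19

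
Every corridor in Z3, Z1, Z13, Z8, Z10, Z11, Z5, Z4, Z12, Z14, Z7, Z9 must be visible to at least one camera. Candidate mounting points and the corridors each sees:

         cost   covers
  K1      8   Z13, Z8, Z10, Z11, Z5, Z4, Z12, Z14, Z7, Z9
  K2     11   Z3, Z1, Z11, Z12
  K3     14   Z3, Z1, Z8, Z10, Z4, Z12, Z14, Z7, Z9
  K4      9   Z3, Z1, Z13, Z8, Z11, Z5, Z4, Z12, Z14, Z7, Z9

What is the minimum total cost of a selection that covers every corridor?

17

K1, K4 cover every corridor at cost 8 + 9 = 17.
Any cover uses at least 2 camera mounts; among all covering selections none totals below 17.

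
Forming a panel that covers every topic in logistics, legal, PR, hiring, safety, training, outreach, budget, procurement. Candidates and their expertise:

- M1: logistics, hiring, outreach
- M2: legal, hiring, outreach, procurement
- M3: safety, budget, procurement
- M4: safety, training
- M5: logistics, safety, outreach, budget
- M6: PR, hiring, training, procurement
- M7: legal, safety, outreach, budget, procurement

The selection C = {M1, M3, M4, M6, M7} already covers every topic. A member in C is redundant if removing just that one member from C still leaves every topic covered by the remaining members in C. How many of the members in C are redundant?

Drop M1: logistics uncovered — not redundant.
Drop M3: the rest still cover every topic — redundant.
Drop M4: the rest still cover every topic — redundant.
Drop M6: PR uncovered — not redundant.
Drop M7: legal uncovered — not redundant.
2 redundant: M3, M4.

2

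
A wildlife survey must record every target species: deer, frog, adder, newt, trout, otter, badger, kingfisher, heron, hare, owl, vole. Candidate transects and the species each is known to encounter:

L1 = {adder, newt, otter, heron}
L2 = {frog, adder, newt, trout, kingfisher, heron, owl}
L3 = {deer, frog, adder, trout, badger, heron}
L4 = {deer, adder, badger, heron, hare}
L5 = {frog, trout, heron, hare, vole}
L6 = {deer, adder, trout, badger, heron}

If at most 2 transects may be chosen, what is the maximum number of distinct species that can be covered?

Choosing L2, L4 covers {deer, frog, adder, newt, trout, badger, kingfisher, heron, hare, owl} — 10 species.
No choice of 2 transects does better; here otter, vole are left uncovered.

10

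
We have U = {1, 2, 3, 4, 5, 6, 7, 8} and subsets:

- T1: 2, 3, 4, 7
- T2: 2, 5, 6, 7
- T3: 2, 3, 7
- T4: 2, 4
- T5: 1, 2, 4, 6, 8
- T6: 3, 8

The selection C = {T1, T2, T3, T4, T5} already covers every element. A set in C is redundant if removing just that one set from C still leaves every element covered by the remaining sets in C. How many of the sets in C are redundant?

3

Drop T1: the rest still cover every element — redundant.
Drop T2: 5 uncovered — not redundant.
Drop T3: the rest still cover every element — redundant.
Drop T4: the rest still cover every element — redundant.
Drop T5: 1, 8 uncovered — not redundant.
3 redundant: T1, T3, T4.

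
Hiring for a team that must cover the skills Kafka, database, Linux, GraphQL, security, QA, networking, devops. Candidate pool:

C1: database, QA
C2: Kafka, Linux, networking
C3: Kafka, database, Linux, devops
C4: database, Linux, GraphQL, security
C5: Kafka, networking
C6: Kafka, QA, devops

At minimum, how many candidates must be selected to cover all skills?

C2, C4, C6 together cover {Kafka, database, Linux, GraphQL, security, QA, networking, devops} — every skill.
No 2 of the 6 candidates cover everything (all 15 pairs fall short), so 3 is minimum.
Greedy (largest uncovered first) would take C3, C4, C1, C2 — 4 candidates — but 3 suffice.

3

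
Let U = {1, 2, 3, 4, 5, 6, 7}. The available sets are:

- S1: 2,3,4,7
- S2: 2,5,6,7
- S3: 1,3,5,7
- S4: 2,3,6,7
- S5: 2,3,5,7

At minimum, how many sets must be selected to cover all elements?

S1, S2, S3 together cover {1, 2, 3, 4, 5, 6, 7} — every element.
No 2 of the 5 sets cover everything (all 10 pairs fall short), so 3 is minimum.

3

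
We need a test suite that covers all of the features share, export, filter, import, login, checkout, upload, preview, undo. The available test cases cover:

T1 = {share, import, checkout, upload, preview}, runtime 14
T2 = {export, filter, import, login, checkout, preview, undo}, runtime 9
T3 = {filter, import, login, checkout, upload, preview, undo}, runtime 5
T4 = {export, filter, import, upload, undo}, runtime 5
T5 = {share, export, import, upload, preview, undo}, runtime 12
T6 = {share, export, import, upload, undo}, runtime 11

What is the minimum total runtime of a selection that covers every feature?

T3, T6 cover every feature at runtime 5 + 11 = 16.
Any cover uses at least 2 test cases; among all covering selections none totals below 16.
Greedy by coverage-per-runtime would pick T3, T4, T6 for 21 — worse than the optimum 16.

16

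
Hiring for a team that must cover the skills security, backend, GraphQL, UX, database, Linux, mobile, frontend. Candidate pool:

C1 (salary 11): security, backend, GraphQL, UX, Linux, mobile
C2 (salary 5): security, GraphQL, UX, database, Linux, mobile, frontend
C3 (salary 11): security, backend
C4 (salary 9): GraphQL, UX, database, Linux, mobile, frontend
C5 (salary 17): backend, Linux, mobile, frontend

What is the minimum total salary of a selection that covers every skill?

16

C1, C2 cover every skill at salary 11 + 5 = 16.
Any cover uses at least 2 candidates; among all covering selections none totals below 16.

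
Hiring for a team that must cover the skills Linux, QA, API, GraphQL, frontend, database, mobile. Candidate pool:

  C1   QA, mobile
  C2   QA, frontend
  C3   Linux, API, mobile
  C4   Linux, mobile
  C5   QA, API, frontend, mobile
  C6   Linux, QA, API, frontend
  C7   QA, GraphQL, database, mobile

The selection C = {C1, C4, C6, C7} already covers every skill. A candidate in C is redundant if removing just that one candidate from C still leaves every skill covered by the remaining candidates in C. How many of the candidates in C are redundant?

2

Drop C1: the rest still cover every skill — redundant.
Drop C4: the rest still cover every skill — redundant.
Drop C6: API, frontend uncovered — not redundant.
Drop C7: GraphQL, database uncovered — not redundant.
2 redundant: C1, C4.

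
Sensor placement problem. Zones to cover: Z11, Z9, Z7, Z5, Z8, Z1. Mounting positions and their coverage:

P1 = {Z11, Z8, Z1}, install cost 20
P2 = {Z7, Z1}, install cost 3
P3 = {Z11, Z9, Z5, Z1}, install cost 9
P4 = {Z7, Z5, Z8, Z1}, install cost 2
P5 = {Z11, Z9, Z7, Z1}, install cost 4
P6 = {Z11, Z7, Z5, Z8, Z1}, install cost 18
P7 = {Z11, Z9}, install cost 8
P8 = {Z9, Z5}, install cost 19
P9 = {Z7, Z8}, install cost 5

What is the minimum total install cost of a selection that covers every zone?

P4, P5 cover every zone at install cost 2 + 4 = 6.
Any cover uses at least 2 sensor positions; among all covering selections none totals below 6.

6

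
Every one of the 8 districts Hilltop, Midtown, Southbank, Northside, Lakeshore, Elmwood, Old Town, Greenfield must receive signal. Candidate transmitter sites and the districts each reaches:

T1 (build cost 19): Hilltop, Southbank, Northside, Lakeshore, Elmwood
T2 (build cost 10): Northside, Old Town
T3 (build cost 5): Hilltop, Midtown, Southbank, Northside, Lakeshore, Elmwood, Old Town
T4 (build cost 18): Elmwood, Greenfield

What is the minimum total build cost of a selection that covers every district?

T3, T4 cover every district at build cost 5 + 18 = 23.
Any cover uses at least 2 transmitter sites; among all covering selections none totals below 23.

23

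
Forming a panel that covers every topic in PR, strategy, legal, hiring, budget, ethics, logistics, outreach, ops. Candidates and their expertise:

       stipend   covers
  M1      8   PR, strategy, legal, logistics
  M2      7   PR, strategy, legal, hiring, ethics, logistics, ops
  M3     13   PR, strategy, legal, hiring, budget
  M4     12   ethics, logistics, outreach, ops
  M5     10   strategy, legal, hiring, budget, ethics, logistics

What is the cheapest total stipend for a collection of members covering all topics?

M3, M4 cover every topic at stipend 13 + 12 = 25.
Any cover uses at least 2 members; among all covering selections none totals below 25.

25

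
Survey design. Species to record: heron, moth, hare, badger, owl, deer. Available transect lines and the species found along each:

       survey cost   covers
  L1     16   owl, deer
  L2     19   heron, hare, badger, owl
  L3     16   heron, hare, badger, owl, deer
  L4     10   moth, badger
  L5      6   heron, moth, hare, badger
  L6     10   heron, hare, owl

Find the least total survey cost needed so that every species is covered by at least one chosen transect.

22

L1, L5 cover every species at survey cost 16 + 6 = 22.
Any cover uses at least 2 transects; among all covering selections none totals below 22.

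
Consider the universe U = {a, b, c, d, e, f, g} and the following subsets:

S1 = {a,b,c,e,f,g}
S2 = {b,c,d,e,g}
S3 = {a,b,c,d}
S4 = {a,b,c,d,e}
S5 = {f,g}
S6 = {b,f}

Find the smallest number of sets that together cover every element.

S1, S2 together cover {a, b, c, d, e, f, g} — every element.
No single set contains all 7 elements, so 2 is optimal.

2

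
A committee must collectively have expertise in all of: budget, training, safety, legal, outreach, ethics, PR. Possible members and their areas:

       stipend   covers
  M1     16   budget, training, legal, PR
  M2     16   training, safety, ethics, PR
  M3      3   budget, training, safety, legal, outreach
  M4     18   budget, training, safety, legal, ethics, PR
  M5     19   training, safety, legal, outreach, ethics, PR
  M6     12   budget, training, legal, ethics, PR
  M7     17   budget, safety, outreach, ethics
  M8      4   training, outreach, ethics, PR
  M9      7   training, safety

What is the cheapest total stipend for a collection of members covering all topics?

7

M3, M8 cover every topic at stipend 3 + 4 = 7.
Any cover uses at least 2 members; among all covering selections none totals below 7.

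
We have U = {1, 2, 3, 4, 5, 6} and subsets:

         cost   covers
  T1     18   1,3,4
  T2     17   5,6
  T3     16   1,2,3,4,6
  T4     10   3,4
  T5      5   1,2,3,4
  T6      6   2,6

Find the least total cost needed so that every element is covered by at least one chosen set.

22

T2, T5 cover every element at cost 17 + 5 = 22.
Any cover uses at least 2 sets; among all covering selections none totals below 22.
Greedy by coverage-per-cost would pick T5, T6, T2 for 28 — worse than the optimum 22.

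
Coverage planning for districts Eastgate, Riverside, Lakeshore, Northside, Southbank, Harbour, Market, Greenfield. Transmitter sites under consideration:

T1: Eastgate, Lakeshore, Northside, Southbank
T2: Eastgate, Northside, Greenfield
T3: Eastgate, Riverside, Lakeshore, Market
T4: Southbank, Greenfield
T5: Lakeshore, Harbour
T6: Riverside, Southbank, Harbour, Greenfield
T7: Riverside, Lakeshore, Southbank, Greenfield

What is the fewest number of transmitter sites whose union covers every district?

T1, T3, T6 together cover {Eastgate, Riverside, Lakeshore, Northside, Southbank, Harbour, Market, Greenfield} — every district.
No 2 of the 7 transmitter sites cover everything (all 21 pairs fall short), so 3 is minimum.

3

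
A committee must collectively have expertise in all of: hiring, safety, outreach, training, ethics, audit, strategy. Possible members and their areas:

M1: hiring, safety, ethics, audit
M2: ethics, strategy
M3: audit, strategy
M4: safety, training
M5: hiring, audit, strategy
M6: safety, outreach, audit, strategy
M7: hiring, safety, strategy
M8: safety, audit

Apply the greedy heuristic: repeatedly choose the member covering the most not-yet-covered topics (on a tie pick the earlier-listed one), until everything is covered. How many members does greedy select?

3

Pick 1: M1 covers 4 new topics (hiring, safety, ethics, audit).
Pick 2: M6 covers 2 new topics (outreach, strategy).
Pick 3: M4 covers 1 new topics (training).
Greedy uses 3 members.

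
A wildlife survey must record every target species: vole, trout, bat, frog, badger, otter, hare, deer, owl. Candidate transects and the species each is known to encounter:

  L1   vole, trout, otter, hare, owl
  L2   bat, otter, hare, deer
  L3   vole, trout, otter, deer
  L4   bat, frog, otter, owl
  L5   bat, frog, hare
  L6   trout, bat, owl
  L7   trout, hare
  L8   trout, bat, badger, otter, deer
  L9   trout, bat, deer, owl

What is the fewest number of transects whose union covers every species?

3

L1, L4, L8 together cover {vole, trout, bat, frog, badger, otter, hare, deer, owl} — every species.
No 2 of the 9 transects cover everything (all 36 pairs fall short), so 3 is minimum.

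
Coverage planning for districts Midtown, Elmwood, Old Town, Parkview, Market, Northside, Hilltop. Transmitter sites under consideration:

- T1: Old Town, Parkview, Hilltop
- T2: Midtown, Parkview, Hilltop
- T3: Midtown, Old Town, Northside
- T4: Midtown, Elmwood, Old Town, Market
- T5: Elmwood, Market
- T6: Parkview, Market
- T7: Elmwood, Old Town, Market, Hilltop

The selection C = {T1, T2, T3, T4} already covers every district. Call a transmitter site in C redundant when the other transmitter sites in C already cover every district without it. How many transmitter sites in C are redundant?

2

Drop T1: the rest still cover every district — redundant.
Drop T2: the rest still cover every district — redundant.
Drop T3: Northside uncovered — not redundant.
Drop T4: Elmwood, Market uncovered — not redundant.
2 redundant: T1, T2.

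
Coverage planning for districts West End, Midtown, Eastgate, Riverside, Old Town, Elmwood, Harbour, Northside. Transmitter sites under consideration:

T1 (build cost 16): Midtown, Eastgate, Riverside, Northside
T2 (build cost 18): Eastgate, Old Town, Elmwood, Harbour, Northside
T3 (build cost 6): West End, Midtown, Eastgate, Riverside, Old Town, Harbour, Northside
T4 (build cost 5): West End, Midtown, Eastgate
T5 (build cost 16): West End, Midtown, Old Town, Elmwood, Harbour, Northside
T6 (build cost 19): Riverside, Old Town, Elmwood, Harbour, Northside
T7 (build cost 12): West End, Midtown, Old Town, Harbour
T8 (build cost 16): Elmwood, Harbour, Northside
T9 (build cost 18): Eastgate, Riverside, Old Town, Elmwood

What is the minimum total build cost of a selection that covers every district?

T3, T5 cover every district at build cost 6 + 16 = 22.
Any cover uses at least 2 transmitter sites; among all covering selections none totals below 22.

22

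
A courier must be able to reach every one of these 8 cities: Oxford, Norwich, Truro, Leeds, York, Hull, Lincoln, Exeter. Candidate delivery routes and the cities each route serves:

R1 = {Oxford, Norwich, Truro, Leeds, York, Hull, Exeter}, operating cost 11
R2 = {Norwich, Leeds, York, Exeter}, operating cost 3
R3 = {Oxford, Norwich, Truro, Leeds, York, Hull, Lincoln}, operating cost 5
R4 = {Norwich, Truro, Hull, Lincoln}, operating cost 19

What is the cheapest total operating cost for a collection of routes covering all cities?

R2, R3 cover every city at operating cost 3 + 5 = 8.
Any cover uses at least 2 routes; among all covering selections none totals below 8.

8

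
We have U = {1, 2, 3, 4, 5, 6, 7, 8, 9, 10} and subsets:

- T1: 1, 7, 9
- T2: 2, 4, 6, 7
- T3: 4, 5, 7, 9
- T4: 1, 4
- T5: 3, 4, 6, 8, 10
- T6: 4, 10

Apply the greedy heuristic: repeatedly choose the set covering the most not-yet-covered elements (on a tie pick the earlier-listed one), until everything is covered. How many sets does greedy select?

Pick 1: T5 covers 5 new elements (3, 4, 6, 8, 10).
Pick 2: T1 covers 3 new elements (1, 7, 9).
Pick 3: T2 covers 1 new elements (2).
Pick 4: T3 covers 1 new elements (5).
Greedy uses 4 sets.

4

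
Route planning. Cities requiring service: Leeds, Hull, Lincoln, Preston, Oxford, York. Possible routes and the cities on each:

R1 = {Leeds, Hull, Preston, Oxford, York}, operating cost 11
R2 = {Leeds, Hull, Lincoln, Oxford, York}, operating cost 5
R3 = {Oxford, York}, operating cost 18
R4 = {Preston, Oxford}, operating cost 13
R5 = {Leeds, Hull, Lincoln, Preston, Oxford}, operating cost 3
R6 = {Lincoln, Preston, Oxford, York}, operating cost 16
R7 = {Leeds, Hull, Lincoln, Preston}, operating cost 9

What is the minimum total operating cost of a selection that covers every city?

R2, R5 cover every city at operating cost 5 + 3 = 8.
Any cover uses at least 2 routes; among all covering selections none totals below 8.

8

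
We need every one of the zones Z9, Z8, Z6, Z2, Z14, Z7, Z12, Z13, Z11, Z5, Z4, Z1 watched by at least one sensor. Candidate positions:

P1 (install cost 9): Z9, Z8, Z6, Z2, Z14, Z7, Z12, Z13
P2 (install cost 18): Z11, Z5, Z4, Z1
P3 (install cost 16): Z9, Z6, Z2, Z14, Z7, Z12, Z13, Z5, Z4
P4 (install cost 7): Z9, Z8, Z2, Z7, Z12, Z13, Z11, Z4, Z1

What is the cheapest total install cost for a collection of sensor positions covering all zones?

P3, P4 cover every zone at install cost 16 + 7 = 23.
Any cover uses at least 2 sensor positions; among all covering selections none totals below 23.
Greedy by coverage-per-install cost would pick P4, P1, P3 for 32 — worse than the optimum 23.

23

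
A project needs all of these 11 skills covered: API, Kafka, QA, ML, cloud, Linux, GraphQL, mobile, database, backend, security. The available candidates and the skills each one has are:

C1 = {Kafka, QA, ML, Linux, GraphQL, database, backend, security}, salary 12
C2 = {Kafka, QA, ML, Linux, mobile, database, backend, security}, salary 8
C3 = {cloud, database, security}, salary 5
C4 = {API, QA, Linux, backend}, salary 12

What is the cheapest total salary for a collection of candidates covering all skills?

C1, C2, C3, C4 cover every skill at salary 12 + 8 + 5 + 12 = 37.
Any cover uses at least 4 candidates; among all covering selections none totals below 37.

37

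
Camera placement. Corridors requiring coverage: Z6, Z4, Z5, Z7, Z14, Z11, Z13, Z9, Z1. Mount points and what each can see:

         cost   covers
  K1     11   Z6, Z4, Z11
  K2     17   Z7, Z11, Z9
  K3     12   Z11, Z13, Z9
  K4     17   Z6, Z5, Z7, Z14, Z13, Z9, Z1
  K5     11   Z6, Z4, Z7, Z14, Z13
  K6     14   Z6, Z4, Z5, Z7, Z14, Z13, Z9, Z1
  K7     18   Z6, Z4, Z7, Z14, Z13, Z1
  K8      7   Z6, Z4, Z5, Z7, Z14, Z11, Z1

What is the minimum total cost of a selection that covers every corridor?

K3, K8 cover every corridor at cost 12 + 7 = 19.
Any cover uses at least 2 camera mounts; among all covering selections none totals below 19.

19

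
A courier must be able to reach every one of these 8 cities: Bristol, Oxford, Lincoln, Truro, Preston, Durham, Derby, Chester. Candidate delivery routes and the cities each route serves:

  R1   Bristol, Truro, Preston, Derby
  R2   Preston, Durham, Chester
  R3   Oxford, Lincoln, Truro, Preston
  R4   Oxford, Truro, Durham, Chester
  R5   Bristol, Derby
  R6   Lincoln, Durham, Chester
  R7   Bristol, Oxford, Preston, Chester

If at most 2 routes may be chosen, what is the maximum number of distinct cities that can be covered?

7

Choosing R1, R4 covers {Bristol, Oxford, Truro, Preston, Durham, Derby, Chester} — 7 cities.
No choice of 2 routes does better; here Lincoln is left uncovered.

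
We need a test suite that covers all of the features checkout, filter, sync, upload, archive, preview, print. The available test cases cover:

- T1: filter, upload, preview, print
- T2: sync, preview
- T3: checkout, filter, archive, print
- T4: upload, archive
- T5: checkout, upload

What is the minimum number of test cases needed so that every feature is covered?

3

T1, T2, T3 together cover {checkout, filter, sync, upload, archive, preview, print} — every feature.
No 2 of the 5 test cases cover everything (all 10 pairs fall short), so 3 is minimum.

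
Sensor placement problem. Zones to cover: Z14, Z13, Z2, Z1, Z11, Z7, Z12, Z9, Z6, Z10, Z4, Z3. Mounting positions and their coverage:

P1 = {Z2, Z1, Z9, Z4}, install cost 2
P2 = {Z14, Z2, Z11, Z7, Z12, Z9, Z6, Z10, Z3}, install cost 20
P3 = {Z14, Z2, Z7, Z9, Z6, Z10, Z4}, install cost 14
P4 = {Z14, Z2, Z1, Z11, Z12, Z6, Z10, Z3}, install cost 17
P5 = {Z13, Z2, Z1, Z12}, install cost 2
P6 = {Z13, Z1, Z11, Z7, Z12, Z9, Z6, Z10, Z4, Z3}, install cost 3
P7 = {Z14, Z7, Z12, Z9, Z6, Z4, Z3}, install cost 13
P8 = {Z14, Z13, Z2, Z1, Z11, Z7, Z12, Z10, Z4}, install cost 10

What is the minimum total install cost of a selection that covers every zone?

P6, P8 cover every zone at install cost 3 + 10 = 13.
Any cover uses at least 2 sensor positions; among all covering selections none totals below 13.

13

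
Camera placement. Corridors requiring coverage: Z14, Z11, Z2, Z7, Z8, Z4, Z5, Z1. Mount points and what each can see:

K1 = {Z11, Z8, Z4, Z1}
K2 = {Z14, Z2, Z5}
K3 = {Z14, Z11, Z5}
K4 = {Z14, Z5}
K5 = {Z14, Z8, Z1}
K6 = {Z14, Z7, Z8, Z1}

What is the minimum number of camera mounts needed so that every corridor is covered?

3

K1, K2, K6 together cover {Z14, Z11, Z2, Z7, Z8, Z4, Z5, Z1} — every corridor.
No 2 of the 6 camera mounts cover everything (all 15 pairs fall short), so 3 is minimum.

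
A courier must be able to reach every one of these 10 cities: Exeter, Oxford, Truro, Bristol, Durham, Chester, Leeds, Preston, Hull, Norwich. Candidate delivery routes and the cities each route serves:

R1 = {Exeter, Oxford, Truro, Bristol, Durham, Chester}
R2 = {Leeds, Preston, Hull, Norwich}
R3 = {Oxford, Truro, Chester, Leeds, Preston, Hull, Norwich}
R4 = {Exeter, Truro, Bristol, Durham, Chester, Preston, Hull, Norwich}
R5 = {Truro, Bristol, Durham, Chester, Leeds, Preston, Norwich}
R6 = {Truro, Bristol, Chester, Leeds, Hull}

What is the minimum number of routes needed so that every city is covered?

R1, R2 together cover {Exeter, Oxford, Truro, Bristol, Durham, Chester, Leeds, Preston, Hull, Norwich} — every city.
No single route contains all 10 cities, so 2 is optimal.

2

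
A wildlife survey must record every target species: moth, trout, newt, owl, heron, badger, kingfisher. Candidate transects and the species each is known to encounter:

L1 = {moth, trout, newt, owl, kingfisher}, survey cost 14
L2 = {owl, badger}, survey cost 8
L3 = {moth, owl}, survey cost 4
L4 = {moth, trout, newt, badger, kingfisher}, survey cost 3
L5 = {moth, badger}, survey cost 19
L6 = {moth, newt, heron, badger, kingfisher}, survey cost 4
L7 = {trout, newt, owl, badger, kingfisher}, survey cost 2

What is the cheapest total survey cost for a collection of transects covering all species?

6

L6, L7 cover every species at survey cost 4 + 2 = 6.
Any cover uses at least 2 transects; among all covering selections none totals below 6.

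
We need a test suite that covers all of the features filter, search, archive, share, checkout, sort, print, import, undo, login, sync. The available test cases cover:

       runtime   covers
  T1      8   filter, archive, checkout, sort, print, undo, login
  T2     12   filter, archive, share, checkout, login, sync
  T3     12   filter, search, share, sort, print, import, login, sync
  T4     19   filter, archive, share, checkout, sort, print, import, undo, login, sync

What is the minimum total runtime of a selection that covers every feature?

20

T1, T3 cover every feature at runtime 8 + 12 = 20.
Any cover uses at least 2 test cases; among all covering selections none totals below 20.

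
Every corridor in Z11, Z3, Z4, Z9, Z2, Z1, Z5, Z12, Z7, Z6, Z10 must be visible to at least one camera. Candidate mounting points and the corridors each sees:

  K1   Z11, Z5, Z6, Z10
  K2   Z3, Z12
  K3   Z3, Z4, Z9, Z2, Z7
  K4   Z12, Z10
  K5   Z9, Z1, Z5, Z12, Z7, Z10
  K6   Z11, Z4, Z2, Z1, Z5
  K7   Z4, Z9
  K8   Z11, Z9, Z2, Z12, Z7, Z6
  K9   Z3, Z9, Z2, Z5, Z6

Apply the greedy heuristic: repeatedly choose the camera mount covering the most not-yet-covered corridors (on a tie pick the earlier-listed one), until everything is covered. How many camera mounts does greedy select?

3

Pick 1: K5 covers 6 new corridors (Z9, Z1, Z5, Z12, Z7, Z10).
Pick 2: K3 covers 3 new corridors (Z3, Z4, Z2).
Pick 3: K1 covers 2 new corridors (Z11, Z6).
Greedy uses 3 camera mounts.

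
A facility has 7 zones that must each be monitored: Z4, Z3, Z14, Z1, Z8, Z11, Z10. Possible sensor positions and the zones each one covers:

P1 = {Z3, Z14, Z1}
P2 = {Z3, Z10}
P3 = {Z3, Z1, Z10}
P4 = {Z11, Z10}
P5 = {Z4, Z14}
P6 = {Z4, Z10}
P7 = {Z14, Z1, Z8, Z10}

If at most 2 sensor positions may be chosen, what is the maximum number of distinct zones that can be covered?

5

Choosing P1, P4 covers {Z3, Z14, Z1, Z11, Z10} — 5 zones.
No choice of 2 sensor positions does better; here Z4, Z8 are left uncovered.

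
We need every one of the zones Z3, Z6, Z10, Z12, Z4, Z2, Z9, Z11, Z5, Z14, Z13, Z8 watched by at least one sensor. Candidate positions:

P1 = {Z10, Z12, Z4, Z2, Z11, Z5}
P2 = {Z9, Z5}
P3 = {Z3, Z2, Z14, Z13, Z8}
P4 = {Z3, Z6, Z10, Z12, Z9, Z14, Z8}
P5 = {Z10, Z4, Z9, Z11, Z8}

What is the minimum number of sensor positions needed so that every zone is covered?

P1, P3, P4 together cover {Z3, Z6, Z10, Z12, Z4, Z2, Z9, Z11, Z5, Z14, Z13, Z8} — every zone.
No 2 of the 5 sensor positions cover everything (all 10 pairs fall short), so 3 is minimum.

3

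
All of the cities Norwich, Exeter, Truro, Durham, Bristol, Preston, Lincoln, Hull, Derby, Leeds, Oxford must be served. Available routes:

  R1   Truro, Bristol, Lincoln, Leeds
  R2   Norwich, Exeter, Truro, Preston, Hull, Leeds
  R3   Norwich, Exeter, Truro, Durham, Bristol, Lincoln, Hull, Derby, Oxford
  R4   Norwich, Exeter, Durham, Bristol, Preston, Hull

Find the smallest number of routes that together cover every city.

2

R2, R3 together cover {Norwich, Exeter, Truro, Durham, Bristol, Preston, Lincoln, Hull, Derby, Leeds, Oxford} — every city.
No single route contains all 11 cities, so 2 is optimal.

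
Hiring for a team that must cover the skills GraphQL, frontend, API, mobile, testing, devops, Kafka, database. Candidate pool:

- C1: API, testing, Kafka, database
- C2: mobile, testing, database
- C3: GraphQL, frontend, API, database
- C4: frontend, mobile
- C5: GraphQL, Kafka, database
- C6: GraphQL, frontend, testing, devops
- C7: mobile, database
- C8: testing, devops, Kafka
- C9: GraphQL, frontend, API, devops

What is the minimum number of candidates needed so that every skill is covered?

C1, C2, C6 together cover {GraphQL, frontend, API, mobile, testing, devops, Kafka, database} — every skill.
No 2 of the 9 candidates cover everything (all 36 pairs fall short), so 3 is minimum.

3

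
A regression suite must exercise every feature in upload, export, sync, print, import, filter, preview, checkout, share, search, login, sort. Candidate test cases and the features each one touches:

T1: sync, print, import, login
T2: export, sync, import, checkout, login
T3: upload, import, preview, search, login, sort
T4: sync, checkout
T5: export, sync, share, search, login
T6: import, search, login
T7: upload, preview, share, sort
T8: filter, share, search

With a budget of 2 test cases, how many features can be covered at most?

9

Choosing T2, T3 covers {upload, export, sync, import, preview, checkout, search, login, sort} — 9 features.
No choice of 2 test cases does better; here print, filter, share are left uncovered.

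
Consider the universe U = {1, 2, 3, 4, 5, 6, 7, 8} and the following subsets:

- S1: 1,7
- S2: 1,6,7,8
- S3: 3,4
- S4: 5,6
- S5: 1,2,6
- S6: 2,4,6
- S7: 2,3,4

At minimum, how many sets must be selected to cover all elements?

S2, S4, S7 together cover {1, 2, 3, 4, 5, 6, 7, 8} — every element.
No 2 of the 7 sets cover everything (all 21 pairs fall short), so 3 is minimum.

3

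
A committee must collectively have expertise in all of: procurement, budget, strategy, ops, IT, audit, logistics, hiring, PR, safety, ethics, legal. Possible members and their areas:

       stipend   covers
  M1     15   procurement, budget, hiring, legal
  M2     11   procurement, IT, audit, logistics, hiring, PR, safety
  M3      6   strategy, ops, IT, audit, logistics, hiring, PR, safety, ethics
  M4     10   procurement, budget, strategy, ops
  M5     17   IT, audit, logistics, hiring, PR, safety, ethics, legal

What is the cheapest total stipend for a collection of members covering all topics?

M1, M3 cover every topic at stipend 15 + 6 = 21.
Any cover uses at least 2 members; among all covering selections none totals below 21.

21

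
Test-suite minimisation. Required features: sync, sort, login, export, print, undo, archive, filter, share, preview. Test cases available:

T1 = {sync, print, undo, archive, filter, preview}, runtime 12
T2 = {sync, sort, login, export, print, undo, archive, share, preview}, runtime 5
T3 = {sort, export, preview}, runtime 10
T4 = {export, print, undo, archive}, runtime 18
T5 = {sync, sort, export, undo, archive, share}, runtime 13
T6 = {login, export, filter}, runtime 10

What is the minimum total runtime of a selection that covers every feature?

15

T2, T6 cover every feature at runtime 5 + 10 = 15.
Any cover uses at least 2 test cases; among all covering selections none totals below 15.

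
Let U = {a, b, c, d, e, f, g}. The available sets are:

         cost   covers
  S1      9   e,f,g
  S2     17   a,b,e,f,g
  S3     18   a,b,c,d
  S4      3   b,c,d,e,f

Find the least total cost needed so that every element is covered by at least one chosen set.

S2, S4 cover every element at cost 17 + 3 = 20.
Any cover uses at least 2 sets; among all covering selections none totals below 20.

20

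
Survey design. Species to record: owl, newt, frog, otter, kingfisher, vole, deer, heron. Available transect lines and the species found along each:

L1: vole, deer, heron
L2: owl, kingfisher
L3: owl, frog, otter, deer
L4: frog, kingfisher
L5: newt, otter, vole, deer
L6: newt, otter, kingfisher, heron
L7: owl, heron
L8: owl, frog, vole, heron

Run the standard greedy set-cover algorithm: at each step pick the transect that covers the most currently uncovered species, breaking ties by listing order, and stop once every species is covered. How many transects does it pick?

3

Pick 1: L3 covers 4 new species (owl, frog, otter, deer).
Pick 2: L6 covers 3 new species (newt, kingfisher, heron).
Pick 3: L1 covers 1 new species (vole).
Greedy uses 3 transects.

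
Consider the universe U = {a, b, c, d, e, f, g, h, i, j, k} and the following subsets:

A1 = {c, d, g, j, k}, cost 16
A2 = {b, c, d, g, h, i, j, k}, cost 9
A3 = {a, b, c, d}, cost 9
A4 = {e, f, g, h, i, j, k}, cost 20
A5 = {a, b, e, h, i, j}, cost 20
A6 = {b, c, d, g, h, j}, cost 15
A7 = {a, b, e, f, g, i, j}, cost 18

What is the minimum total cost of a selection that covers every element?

27

A2, A7 cover every element at cost 9 + 18 = 27.
Any cover uses at least 2 sets; among all covering selections none totals below 27.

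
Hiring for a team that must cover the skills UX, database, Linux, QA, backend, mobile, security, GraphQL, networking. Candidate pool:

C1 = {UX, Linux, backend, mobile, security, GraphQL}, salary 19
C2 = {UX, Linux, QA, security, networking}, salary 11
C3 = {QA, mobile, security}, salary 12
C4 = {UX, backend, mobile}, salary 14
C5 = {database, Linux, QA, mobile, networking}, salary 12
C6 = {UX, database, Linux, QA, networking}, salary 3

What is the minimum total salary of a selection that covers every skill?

C1, C6 cover every skill at salary 19 + 3 = 22.
Any cover uses at least 2 candidates; among all covering selections none totals below 22.

22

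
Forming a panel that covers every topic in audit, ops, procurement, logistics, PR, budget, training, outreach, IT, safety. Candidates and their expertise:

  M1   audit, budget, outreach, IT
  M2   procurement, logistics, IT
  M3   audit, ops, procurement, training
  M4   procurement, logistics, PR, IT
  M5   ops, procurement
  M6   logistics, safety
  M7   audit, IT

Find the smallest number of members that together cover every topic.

M1, M3, M4, M6 together cover {audit, ops, procurement, logistics, PR, budget, training, outreach, IT, safety} — every topic.
No 3 of the 7 members cover everything (all 35 triples fall short), so 4 is minimum.

4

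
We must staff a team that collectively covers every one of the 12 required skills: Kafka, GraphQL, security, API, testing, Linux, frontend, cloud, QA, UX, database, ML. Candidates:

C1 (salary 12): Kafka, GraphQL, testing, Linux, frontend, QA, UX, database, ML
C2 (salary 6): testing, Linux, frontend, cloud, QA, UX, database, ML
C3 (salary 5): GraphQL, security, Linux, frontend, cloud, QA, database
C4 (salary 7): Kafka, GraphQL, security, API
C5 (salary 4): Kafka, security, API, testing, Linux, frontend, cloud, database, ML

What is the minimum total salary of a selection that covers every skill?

C2, C4 cover every skill at salary 6 + 7 = 13.
Any cover uses at least 2 candidates; among all covering selections none totals below 13.
Greedy by coverage-per-salary would pick C5, C3, C2 for 15 — worse than the optimum 13.

13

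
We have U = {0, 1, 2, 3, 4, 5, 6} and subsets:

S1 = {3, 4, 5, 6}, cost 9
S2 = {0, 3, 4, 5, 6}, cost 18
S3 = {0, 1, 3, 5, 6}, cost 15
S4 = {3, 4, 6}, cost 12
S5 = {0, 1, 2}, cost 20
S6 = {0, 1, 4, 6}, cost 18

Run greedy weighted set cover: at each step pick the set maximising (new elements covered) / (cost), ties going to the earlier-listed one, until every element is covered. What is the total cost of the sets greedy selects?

29

Pick 1: S1 adds 4 new (3, 4, 5, 6) at cost 9 (ratio 4/9).
Pick 2: S5 adds 3 new (0, 1, 2) at cost 20 (ratio 3/20).
Greedy total cost: 9 + 20 = 29.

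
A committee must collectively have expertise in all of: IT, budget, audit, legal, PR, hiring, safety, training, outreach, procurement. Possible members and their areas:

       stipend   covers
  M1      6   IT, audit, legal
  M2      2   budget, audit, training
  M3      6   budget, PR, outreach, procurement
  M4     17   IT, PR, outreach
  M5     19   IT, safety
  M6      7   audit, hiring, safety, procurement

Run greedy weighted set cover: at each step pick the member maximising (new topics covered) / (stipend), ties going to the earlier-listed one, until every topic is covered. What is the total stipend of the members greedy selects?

21

Pick 1: M2 adds 3 new (budget, audit, training) at stipend 2 (ratio 3/2).
Pick 2: M3 adds 3 new (PR, outreach, procurement) at stipend 6 (ratio 3/6).
Pick 3: M1 adds 2 new (IT, legal) at stipend 6 (ratio 2/6).
Pick 4: M6 adds 2 new (hiring, safety) at stipend 7 (ratio 2/7).
Greedy total stipend: 2 + 6 + 6 + 7 = 21.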